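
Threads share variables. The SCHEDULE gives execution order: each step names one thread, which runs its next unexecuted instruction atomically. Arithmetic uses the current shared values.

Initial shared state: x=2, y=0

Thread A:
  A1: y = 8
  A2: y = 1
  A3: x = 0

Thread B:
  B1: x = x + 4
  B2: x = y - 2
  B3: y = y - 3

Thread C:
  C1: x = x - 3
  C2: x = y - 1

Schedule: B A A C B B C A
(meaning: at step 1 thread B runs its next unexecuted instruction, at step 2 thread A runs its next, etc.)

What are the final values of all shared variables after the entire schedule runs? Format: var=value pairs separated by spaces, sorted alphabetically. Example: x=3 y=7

Answer: x=0 y=-2

Derivation:
Step 1: thread B executes B1 (x = x + 4). Shared: x=6 y=0. PCs: A@0 B@1 C@0
Step 2: thread A executes A1 (y = 8). Shared: x=6 y=8. PCs: A@1 B@1 C@0
Step 3: thread A executes A2 (y = 1). Shared: x=6 y=1. PCs: A@2 B@1 C@0
Step 4: thread C executes C1 (x = x - 3). Shared: x=3 y=1. PCs: A@2 B@1 C@1
Step 5: thread B executes B2 (x = y - 2). Shared: x=-1 y=1. PCs: A@2 B@2 C@1
Step 6: thread B executes B3 (y = y - 3). Shared: x=-1 y=-2. PCs: A@2 B@3 C@1
Step 7: thread C executes C2 (x = y - 1). Shared: x=-3 y=-2. PCs: A@2 B@3 C@2
Step 8: thread A executes A3 (x = 0). Shared: x=0 y=-2. PCs: A@3 B@3 C@2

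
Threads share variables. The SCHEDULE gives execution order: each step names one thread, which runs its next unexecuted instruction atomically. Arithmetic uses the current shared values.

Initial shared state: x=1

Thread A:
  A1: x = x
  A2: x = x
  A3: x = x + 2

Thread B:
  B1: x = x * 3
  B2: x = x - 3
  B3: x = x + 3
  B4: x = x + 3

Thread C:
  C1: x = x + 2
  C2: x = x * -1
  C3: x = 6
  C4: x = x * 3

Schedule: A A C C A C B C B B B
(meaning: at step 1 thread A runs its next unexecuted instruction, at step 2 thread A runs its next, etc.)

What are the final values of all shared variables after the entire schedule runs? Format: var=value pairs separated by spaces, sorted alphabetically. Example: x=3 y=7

Step 1: thread A executes A1 (x = x). Shared: x=1. PCs: A@1 B@0 C@0
Step 2: thread A executes A2 (x = x). Shared: x=1. PCs: A@2 B@0 C@0
Step 3: thread C executes C1 (x = x + 2). Shared: x=3. PCs: A@2 B@0 C@1
Step 4: thread C executes C2 (x = x * -1). Shared: x=-3. PCs: A@2 B@0 C@2
Step 5: thread A executes A3 (x = x + 2). Shared: x=-1. PCs: A@3 B@0 C@2
Step 6: thread C executes C3 (x = 6). Shared: x=6. PCs: A@3 B@0 C@3
Step 7: thread B executes B1 (x = x * 3). Shared: x=18. PCs: A@3 B@1 C@3
Step 8: thread C executes C4 (x = x * 3). Shared: x=54. PCs: A@3 B@1 C@4
Step 9: thread B executes B2 (x = x - 3). Shared: x=51. PCs: A@3 B@2 C@4
Step 10: thread B executes B3 (x = x + 3). Shared: x=54. PCs: A@3 B@3 C@4
Step 11: thread B executes B4 (x = x + 3). Shared: x=57. PCs: A@3 B@4 C@4

Answer: x=57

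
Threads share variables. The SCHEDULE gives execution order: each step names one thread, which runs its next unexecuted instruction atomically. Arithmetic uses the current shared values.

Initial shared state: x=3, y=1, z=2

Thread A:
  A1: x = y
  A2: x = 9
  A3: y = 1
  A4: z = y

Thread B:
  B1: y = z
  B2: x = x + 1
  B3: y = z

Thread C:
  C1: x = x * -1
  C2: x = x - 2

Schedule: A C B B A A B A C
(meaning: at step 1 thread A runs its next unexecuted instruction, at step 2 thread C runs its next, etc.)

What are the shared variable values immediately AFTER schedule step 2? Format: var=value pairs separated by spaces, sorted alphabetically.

Step 1: thread A executes A1 (x = y). Shared: x=1 y=1 z=2. PCs: A@1 B@0 C@0
Step 2: thread C executes C1 (x = x * -1). Shared: x=-1 y=1 z=2. PCs: A@1 B@0 C@1

Answer: x=-1 y=1 z=2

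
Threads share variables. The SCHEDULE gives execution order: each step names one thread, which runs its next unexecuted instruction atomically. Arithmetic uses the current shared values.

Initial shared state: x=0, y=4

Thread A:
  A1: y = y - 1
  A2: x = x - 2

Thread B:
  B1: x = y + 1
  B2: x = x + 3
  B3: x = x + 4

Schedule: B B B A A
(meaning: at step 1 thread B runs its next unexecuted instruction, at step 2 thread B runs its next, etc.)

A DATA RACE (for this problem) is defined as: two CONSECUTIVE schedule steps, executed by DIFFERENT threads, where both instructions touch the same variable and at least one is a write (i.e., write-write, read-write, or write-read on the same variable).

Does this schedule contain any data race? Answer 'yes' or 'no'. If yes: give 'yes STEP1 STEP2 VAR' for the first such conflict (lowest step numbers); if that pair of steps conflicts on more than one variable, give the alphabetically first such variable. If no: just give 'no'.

Steps 1,2: same thread (B). No race.
Steps 2,3: same thread (B). No race.
Steps 3,4: B(r=x,w=x) vs A(r=y,w=y). No conflict.
Steps 4,5: same thread (A). No race.

Answer: no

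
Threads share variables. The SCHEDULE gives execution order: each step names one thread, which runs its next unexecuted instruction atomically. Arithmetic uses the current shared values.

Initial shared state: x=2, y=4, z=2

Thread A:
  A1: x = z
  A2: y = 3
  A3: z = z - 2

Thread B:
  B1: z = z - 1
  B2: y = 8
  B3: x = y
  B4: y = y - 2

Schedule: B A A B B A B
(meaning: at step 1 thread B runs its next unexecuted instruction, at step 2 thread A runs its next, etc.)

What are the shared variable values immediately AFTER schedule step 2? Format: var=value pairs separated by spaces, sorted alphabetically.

Answer: x=1 y=4 z=1

Derivation:
Step 1: thread B executes B1 (z = z - 1). Shared: x=2 y=4 z=1. PCs: A@0 B@1
Step 2: thread A executes A1 (x = z). Shared: x=1 y=4 z=1. PCs: A@1 B@1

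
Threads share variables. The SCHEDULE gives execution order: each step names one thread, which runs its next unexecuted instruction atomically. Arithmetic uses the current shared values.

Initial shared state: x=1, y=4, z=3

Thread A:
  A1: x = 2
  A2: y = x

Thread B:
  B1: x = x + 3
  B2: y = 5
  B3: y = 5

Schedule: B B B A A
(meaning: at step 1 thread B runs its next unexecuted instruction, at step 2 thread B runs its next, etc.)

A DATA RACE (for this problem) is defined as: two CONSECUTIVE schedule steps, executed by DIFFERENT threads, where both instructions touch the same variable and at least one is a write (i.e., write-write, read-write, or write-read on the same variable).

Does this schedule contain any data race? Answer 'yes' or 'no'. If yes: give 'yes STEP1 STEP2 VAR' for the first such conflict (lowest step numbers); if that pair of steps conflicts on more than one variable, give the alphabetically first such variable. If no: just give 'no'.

Steps 1,2: same thread (B). No race.
Steps 2,3: same thread (B). No race.
Steps 3,4: B(r=-,w=y) vs A(r=-,w=x). No conflict.
Steps 4,5: same thread (A). No race.

Answer: no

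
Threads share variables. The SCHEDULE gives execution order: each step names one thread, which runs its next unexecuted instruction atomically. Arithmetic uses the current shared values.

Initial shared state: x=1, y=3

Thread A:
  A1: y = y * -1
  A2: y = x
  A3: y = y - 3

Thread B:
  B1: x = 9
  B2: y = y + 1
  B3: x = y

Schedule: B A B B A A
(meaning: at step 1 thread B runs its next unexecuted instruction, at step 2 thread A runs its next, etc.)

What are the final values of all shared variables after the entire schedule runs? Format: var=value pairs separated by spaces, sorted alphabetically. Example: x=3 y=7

Step 1: thread B executes B1 (x = 9). Shared: x=9 y=3. PCs: A@0 B@1
Step 2: thread A executes A1 (y = y * -1). Shared: x=9 y=-3. PCs: A@1 B@1
Step 3: thread B executes B2 (y = y + 1). Shared: x=9 y=-2. PCs: A@1 B@2
Step 4: thread B executes B3 (x = y). Shared: x=-2 y=-2. PCs: A@1 B@3
Step 5: thread A executes A2 (y = x). Shared: x=-2 y=-2. PCs: A@2 B@3
Step 6: thread A executes A3 (y = y - 3). Shared: x=-2 y=-5. PCs: A@3 B@3

Answer: x=-2 y=-5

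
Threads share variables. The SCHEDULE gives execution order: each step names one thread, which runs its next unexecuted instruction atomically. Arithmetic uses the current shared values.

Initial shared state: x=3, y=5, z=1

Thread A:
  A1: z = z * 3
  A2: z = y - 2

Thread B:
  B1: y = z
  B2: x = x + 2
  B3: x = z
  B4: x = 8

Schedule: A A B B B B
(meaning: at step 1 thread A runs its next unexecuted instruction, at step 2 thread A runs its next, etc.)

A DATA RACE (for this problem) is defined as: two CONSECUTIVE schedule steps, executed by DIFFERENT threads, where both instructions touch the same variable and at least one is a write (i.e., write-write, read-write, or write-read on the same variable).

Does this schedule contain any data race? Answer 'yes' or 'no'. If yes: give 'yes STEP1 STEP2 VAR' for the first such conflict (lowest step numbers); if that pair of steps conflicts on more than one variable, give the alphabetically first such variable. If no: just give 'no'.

Steps 1,2: same thread (A). No race.
Steps 2,3: A(z = y - 2) vs B(y = z). RACE on y (R-W), z (W-R). Multiple vars; alphabetically first is y.
Steps 3,4: same thread (B). No race.
Steps 4,5: same thread (B). No race.
Steps 5,6: same thread (B). No race.
First conflict at steps 2,3.

Answer: yes 2 3 y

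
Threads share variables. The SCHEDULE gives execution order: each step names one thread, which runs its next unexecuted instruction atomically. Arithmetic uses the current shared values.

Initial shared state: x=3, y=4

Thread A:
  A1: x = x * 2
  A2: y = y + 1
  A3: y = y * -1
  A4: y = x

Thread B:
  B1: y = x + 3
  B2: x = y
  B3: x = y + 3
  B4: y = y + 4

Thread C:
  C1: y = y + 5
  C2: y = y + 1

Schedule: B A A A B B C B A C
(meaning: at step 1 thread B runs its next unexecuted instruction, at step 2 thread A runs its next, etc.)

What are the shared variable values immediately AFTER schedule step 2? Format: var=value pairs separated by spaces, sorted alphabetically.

Step 1: thread B executes B1 (y = x + 3). Shared: x=3 y=6. PCs: A@0 B@1 C@0
Step 2: thread A executes A1 (x = x * 2). Shared: x=6 y=6. PCs: A@1 B@1 C@0

Answer: x=6 y=6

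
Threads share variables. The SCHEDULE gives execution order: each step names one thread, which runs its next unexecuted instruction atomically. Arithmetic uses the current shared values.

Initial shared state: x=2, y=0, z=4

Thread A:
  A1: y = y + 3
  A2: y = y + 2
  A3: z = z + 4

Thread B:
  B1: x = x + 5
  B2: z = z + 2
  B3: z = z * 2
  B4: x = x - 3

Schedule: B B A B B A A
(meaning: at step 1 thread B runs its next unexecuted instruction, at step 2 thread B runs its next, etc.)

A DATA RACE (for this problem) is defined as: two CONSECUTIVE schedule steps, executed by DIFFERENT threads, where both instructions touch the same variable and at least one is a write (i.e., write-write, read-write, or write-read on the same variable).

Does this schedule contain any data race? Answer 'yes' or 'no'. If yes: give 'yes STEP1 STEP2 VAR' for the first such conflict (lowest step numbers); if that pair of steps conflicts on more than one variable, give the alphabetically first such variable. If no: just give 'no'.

Answer: no

Derivation:
Steps 1,2: same thread (B). No race.
Steps 2,3: B(r=z,w=z) vs A(r=y,w=y). No conflict.
Steps 3,4: A(r=y,w=y) vs B(r=z,w=z). No conflict.
Steps 4,5: same thread (B). No race.
Steps 5,6: B(r=x,w=x) vs A(r=y,w=y). No conflict.
Steps 6,7: same thread (A). No race.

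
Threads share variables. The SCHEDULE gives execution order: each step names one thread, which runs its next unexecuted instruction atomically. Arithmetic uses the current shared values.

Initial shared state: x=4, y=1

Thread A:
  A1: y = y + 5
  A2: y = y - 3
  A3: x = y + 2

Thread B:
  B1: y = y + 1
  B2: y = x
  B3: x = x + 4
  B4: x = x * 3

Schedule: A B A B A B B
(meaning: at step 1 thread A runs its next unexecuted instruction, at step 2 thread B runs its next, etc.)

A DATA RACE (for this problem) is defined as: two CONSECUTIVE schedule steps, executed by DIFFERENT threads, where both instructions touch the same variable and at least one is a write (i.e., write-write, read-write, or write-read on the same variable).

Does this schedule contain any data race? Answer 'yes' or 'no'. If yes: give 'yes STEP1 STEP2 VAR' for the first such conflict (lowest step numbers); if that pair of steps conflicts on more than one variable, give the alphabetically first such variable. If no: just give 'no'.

Steps 1,2: A(y = y + 5) vs B(y = y + 1). RACE on y (W-W).
Steps 2,3: B(y = y + 1) vs A(y = y - 3). RACE on y (W-W).
Steps 3,4: A(y = y - 3) vs B(y = x). RACE on y (W-W).
Steps 4,5: B(y = x) vs A(x = y + 2). RACE on x (R-W), y (W-R). Multiple vars; alphabetically first is x.
Steps 5,6: A(x = y + 2) vs B(x = x + 4). RACE on x (W-W).
Steps 6,7: same thread (B). No race.
First conflict at steps 1,2.

Answer: yes 1 2 y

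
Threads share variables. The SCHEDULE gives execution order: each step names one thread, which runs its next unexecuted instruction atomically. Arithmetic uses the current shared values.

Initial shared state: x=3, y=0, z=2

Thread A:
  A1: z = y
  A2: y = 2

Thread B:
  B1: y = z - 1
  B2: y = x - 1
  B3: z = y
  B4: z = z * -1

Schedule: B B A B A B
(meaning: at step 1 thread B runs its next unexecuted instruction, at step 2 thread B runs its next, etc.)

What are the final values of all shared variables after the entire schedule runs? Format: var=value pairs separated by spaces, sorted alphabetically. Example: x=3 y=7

Answer: x=3 y=2 z=-2

Derivation:
Step 1: thread B executes B1 (y = z - 1). Shared: x=3 y=1 z=2. PCs: A@0 B@1
Step 2: thread B executes B2 (y = x - 1). Shared: x=3 y=2 z=2. PCs: A@0 B@2
Step 3: thread A executes A1 (z = y). Shared: x=3 y=2 z=2. PCs: A@1 B@2
Step 4: thread B executes B3 (z = y). Shared: x=3 y=2 z=2. PCs: A@1 B@3
Step 5: thread A executes A2 (y = 2). Shared: x=3 y=2 z=2. PCs: A@2 B@3
Step 6: thread B executes B4 (z = z * -1). Shared: x=3 y=2 z=-2. PCs: A@2 B@4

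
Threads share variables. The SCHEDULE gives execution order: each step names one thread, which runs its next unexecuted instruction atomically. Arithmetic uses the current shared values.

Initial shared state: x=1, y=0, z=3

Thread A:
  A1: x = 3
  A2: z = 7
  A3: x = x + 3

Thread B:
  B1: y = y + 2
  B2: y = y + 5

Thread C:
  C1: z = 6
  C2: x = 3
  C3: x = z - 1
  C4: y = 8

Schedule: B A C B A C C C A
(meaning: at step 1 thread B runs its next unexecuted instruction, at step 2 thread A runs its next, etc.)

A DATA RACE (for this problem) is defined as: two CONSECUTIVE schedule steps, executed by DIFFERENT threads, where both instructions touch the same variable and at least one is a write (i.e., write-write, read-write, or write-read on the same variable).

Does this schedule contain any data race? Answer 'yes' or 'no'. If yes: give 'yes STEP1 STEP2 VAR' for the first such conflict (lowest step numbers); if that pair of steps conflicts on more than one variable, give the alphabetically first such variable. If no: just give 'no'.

Steps 1,2: B(r=y,w=y) vs A(r=-,w=x). No conflict.
Steps 2,3: A(r=-,w=x) vs C(r=-,w=z). No conflict.
Steps 3,4: C(r=-,w=z) vs B(r=y,w=y). No conflict.
Steps 4,5: B(r=y,w=y) vs A(r=-,w=z). No conflict.
Steps 5,6: A(r=-,w=z) vs C(r=-,w=x). No conflict.
Steps 6,7: same thread (C). No race.
Steps 7,8: same thread (C). No race.
Steps 8,9: C(r=-,w=y) vs A(r=x,w=x). No conflict.

Answer: no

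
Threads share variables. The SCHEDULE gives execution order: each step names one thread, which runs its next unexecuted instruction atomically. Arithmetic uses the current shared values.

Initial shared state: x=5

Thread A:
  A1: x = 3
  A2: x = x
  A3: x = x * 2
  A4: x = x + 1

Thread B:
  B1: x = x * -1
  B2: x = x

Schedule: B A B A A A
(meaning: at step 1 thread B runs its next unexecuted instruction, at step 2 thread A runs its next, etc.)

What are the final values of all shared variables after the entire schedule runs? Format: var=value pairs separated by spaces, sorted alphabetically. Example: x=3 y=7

Step 1: thread B executes B1 (x = x * -1). Shared: x=-5. PCs: A@0 B@1
Step 2: thread A executes A1 (x = 3). Shared: x=3. PCs: A@1 B@1
Step 3: thread B executes B2 (x = x). Shared: x=3. PCs: A@1 B@2
Step 4: thread A executes A2 (x = x). Shared: x=3. PCs: A@2 B@2
Step 5: thread A executes A3 (x = x * 2). Shared: x=6. PCs: A@3 B@2
Step 6: thread A executes A4 (x = x + 1). Shared: x=7. PCs: A@4 B@2

Answer: x=7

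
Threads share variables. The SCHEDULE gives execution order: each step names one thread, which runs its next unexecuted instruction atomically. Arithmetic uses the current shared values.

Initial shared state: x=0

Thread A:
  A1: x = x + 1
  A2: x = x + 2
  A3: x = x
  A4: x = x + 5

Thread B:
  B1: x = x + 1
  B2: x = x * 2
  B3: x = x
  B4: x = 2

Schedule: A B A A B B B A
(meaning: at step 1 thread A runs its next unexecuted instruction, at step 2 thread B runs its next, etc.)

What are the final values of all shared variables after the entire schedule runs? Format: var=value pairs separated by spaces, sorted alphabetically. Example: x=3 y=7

Answer: x=7

Derivation:
Step 1: thread A executes A1 (x = x + 1). Shared: x=1. PCs: A@1 B@0
Step 2: thread B executes B1 (x = x + 1). Shared: x=2. PCs: A@1 B@1
Step 3: thread A executes A2 (x = x + 2). Shared: x=4. PCs: A@2 B@1
Step 4: thread A executes A3 (x = x). Shared: x=4. PCs: A@3 B@1
Step 5: thread B executes B2 (x = x * 2). Shared: x=8. PCs: A@3 B@2
Step 6: thread B executes B3 (x = x). Shared: x=8. PCs: A@3 B@3
Step 7: thread B executes B4 (x = 2). Shared: x=2. PCs: A@3 B@4
Step 8: thread A executes A4 (x = x + 5). Shared: x=7. PCs: A@4 B@4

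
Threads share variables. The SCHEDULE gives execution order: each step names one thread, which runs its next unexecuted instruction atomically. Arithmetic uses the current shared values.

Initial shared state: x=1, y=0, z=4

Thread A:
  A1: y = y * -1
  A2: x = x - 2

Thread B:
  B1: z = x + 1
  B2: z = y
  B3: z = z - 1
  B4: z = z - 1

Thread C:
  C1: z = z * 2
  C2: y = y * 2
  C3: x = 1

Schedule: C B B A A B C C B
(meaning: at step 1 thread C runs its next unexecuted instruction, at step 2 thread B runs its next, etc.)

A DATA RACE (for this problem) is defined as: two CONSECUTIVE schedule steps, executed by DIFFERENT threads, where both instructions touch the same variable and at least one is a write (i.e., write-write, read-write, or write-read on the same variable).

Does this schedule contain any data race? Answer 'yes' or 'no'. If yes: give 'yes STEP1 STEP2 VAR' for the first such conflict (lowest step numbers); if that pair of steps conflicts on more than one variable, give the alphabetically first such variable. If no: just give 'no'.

Steps 1,2: C(z = z * 2) vs B(z = x + 1). RACE on z (W-W).
Steps 2,3: same thread (B). No race.
Steps 3,4: B(z = y) vs A(y = y * -1). RACE on y (R-W).
Steps 4,5: same thread (A). No race.
Steps 5,6: A(r=x,w=x) vs B(r=z,w=z). No conflict.
Steps 6,7: B(r=z,w=z) vs C(r=y,w=y). No conflict.
Steps 7,8: same thread (C). No race.
Steps 8,9: C(r=-,w=x) vs B(r=z,w=z). No conflict.
First conflict at steps 1,2.

Answer: yes 1 2 z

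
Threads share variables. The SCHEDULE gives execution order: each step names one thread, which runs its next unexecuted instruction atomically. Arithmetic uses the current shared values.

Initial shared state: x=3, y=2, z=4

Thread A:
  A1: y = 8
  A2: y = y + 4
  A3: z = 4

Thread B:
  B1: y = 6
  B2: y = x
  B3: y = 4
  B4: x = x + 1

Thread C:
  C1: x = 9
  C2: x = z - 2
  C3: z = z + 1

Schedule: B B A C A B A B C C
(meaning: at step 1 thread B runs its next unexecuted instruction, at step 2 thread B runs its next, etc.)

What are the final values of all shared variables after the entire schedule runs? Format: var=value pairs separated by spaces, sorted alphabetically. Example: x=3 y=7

Step 1: thread B executes B1 (y = 6). Shared: x=3 y=6 z=4. PCs: A@0 B@1 C@0
Step 2: thread B executes B2 (y = x). Shared: x=3 y=3 z=4. PCs: A@0 B@2 C@0
Step 3: thread A executes A1 (y = 8). Shared: x=3 y=8 z=4. PCs: A@1 B@2 C@0
Step 4: thread C executes C1 (x = 9). Shared: x=9 y=8 z=4. PCs: A@1 B@2 C@1
Step 5: thread A executes A2 (y = y + 4). Shared: x=9 y=12 z=4. PCs: A@2 B@2 C@1
Step 6: thread B executes B3 (y = 4). Shared: x=9 y=4 z=4. PCs: A@2 B@3 C@1
Step 7: thread A executes A3 (z = 4). Shared: x=9 y=4 z=4. PCs: A@3 B@3 C@1
Step 8: thread B executes B4 (x = x + 1). Shared: x=10 y=4 z=4. PCs: A@3 B@4 C@1
Step 9: thread C executes C2 (x = z - 2). Shared: x=2 y=4 z=4. PCs: A@3 B@4 C@2
Step 10: thread C executes C3 (z = z + 1). Shared: x=2 y=4 z=5. PCs: A@3 B@4 C@3

Answer: x=2 y=4 z=5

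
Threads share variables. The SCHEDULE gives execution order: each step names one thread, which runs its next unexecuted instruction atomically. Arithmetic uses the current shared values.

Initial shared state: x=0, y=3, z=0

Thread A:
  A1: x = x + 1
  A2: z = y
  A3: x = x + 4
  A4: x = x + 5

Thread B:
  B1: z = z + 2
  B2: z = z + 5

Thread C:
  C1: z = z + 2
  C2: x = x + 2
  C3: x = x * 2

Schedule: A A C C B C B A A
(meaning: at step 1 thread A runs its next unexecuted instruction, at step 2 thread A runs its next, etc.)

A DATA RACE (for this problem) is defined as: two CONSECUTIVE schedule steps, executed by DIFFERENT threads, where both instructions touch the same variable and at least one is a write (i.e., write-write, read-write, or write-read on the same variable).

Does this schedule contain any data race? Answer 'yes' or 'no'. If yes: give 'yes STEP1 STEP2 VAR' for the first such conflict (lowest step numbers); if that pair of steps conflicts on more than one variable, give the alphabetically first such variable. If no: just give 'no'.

Steps 1,2: same thread (A). No race.
Steps 2,3: A(z = y) vs C(z = z + 2). RACE on z (W-W).
Steps 3,4: same thread (C). No race.
Steps 4,5: C(r=x,w=x) vs B(r=z,w=z). No conflict.
Steps 5,6: B(r=z,w=z) vs C(r=x,w=x). No conflict.
Steps 6,7: C(r=x,w=x) vs B(r=z,w=z). No conflict.
Steps 7,8: B(r=z,w=z) vs A(r=x,w=x). No conflict.
Steps 8,9: same thread (A). No race.
First conflict at steps 2,3.

Answer: yes 2 3 z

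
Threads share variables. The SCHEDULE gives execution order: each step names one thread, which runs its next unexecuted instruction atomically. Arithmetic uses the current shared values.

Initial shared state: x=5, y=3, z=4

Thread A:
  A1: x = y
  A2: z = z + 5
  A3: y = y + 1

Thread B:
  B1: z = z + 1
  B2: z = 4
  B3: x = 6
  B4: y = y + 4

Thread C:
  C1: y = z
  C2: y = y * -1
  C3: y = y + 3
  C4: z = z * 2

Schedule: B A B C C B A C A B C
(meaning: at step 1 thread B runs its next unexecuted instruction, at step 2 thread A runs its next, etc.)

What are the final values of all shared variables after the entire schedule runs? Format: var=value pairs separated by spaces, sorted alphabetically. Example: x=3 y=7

Answer: x=6 y=4 z=18

Derivation:
Step 1: thread B executes B1 (z = z + 1). Shared: x=5 y=3 z=5. PCs: A@0 B@1 C@0
Step 2: thread A executes A1 (x = y). Shared: x=3 y=3 z=5. PCs: A@1 B@1 C@0
Step 3: thread B executes B2 (z = 4). Shared: x=3 y=3 z=4. PCs: A@1 B@2 C@0
Step 4: thread C executes C1 (y = z). Shared: x=3 y=4 z=4. PCs: A@1 B@2 C@1
Step 5: thread C executes C2 (y = y * -1). Shared: x=3 y=-4 z=4. PCs: A@1 B@2 C@2
Step 6: thread B executes B3 (x = 6). Shared: x=6 y=-4 z=4. PCs: A@1 B@3 C@2
Step 7: thread A executes A2 (z = z + 5). Shared: x=6 y=-4 z=9. PCs: A@2 B@3 C@2
Step 8: thread C executes C3 (y = y + 3). Shared: x=6 y=-1 z=9. PCs: A@2 B@3 C@3
Step 9: thread A executes A3 (y = y + 1). Shared: x=6 y=0 z=9. PCs: A@3 B@3 C@3
Step 10: thread B executes B4 (y = y + 4). Shared: x=6 y=4 z=9. PCs: A@3 B@4 C@3
Step 11: thread C executes C4 (z = z * 2). Shared: x=6 y=4 z=18. PCs: A@3 B@4 C@4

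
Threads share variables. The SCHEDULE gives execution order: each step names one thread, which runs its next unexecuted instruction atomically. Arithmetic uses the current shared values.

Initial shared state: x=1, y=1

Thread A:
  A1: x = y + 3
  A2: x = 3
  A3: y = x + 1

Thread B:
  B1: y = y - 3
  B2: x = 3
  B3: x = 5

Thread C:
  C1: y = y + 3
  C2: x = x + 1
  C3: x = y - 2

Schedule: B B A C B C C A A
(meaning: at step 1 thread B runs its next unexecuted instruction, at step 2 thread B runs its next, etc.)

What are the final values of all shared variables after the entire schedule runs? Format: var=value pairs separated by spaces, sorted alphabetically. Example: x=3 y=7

Step 1: thread B executes B1 (y = y - 3). Shared: x=1 y=-2. PCs: A@0 B@1 C@0
Step 2: thread B executes B2 (x = 3). Shared: x=3 y=-2. PCs: A@0 B@2 C@0
Step 3: thread A executes A1 (x = y + 3). Shared: x=1 y=-2. PCs: A@1 B@2 C@0
Step 4: thread C executes C1 (y = y + 3). Shared: x=1 y=1. PCs: A@1 B@2 C@1
Step 5: thread B executes B3 (x = 5). Shared: x=5 y=1. PCs: A@1 B@3 C@1
Step 6: thread C executes C2 (x = x + 1). Shared: x=6 y=1. PCs: A@1 B@3 C@2
Step 7: thread C executes C3 (x = y - 2). Shared: x=-1 y=1. PCs: A@1 B@3 C@3
Step 8: thread A executes A2 (x = 3). Shared: x=3 y=1. PCs: A@2 B@3 C@3
Step 9: thread A executes A3 (y = x + 1). Shared: x=3 y=4. PCs: A@3 B@3 C@3

Answer: x=3 y=4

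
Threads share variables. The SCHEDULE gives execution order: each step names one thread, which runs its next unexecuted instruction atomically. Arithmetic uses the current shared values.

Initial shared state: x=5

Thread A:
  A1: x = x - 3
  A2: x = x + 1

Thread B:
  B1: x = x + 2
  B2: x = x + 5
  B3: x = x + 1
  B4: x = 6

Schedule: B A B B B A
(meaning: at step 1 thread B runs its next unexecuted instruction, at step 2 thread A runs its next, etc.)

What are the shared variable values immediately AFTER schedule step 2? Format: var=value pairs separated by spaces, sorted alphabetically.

Answer: x=4

Derivation:
Step 1: thread B executes B1 (x = x + 2). Shared: x=7. PCs: A@0 B@1
Step 2: thread A executes A1 (x = x - 3). Shared: x=4. PCs: A@1 B@1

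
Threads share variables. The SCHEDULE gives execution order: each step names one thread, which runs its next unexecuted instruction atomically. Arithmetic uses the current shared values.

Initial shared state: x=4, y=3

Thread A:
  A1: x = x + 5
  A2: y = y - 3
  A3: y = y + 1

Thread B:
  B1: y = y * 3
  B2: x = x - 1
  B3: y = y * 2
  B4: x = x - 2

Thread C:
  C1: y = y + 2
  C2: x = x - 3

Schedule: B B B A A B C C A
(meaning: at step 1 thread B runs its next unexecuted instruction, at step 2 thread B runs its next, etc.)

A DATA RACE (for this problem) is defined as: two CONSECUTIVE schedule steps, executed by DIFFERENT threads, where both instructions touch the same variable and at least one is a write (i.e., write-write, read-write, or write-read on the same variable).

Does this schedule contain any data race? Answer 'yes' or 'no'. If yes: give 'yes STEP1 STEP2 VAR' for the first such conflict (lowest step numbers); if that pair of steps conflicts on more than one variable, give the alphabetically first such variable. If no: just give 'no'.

Steps 1,2: same thread (B). No race.
Steps 2,3: same thread (B). No race.
Steps 3,4: B(r=y,w=y) vs A(r=x,w=x). No conflict.
Steps 4,5: same thread (A). No race.
Steps 5,6: A(r=y,w=y) vs B(r=x,w=x). No conflict.
Steps 6,7: B(r=x,w=x) vs C(r=y,w=y). No conflict.
Steps 7,8: same thread (C). No race.
Steps 8,9: C(r=x,w=x) vs A(r=y,w=y). No conflict.

Answer: no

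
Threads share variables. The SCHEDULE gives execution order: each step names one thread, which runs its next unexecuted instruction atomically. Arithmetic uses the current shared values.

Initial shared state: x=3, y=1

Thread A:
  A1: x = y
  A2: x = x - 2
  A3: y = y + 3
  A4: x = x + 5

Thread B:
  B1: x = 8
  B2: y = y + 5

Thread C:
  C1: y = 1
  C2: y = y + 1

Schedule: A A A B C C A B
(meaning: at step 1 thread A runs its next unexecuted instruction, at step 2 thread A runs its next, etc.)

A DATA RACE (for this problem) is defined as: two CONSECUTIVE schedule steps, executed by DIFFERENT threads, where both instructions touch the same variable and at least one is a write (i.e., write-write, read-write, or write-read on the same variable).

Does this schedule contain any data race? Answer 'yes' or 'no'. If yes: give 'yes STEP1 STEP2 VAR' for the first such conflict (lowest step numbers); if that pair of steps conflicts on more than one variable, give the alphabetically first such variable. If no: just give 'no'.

Steps 1,2: same thread (A). No race.
Steps 2,3: same thread (A). No race.
Steps 3,4: A(r=y,w=y) vs B(r=-,w=x). No conflict.
Steps 4,5: B(r=-,w=x) vs C(r=-,w=y). No conflict.
Steps 5,6: same thread (C). No race.
Steps 6,7: C(r=y,w=y) vs A(r=x,w=x). No conflict.
Steps 7,8: A(r=x,w=x) vs B(r=y,w=y). No conflict.

Answer: no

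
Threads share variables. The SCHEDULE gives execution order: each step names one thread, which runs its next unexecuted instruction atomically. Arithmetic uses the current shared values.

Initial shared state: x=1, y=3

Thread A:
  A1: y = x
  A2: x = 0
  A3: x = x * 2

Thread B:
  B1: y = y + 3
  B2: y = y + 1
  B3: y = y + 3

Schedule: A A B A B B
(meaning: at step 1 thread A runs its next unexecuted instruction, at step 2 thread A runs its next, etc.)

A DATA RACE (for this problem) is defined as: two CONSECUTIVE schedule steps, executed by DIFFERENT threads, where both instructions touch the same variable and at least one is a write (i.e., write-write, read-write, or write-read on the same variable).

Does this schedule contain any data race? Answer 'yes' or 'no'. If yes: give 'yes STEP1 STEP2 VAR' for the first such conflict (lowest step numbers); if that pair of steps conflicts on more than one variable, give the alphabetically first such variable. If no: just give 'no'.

Answer: no

Derivation:
Steps 1,2: same thread (A). No race.
Steps 2,3: A(r=-,w=x) vs B(r=y,w=y). No conflict.
Steps 3,4: B(r=y,w=y) vs A(r=x,w=x). No conflict.
Steps 4,5: A(r=x,w=x) vs B(r=y,w=y). No conflict.
Steps 5,6: same thread (B). No race.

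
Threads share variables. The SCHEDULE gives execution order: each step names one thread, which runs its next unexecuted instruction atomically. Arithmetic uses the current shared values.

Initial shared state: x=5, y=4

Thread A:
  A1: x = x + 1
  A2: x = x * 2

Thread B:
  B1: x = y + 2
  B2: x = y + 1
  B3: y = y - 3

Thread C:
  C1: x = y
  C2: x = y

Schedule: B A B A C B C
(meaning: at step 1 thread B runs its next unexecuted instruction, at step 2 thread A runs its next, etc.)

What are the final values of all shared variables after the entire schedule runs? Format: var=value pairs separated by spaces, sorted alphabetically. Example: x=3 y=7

Step 1: thread B executes B1 (x = y + 2). Shared: x=6 y=4. PCs: A@0 B@1 C@0
Step 2: thread A executes A1 (x = x + 1). Shared: x=7 y=4. PCs: A@1 B@1 C@0
Step 3: thread B executes B2 (x = y + 1). Shared: x=5 y=4. PCs: A@1 B@2 C@0
Step 4: thread A executes A2 (x = x * 2). Shared: x=10 y=4. PCs: A@2 B@2 C@0
Step 5: thread C executes C1 (x = y). Shared: x=4 y=4. PCs: A@2 B@2 C@1
Step 6: thread B executes B3 (y = y - 3). Shared: x=4 y=1. PCs: A@2 B@3 C@1
Step 7: thread C executes C2 (x = y). Shared: x=1 y=1. PCs: A@2 B@3 C@2

Answer: x=1 y=1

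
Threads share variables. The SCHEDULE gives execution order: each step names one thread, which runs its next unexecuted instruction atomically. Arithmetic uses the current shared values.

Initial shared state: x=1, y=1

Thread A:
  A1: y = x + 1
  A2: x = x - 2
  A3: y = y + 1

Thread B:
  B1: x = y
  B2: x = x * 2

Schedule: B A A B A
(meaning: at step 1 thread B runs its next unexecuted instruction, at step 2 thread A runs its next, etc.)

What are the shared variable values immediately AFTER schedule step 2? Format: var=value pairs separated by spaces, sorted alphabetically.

Step 1: thread B executes B1 (x = y). Shared: x=1 y=1. PCs: A@0 B@1
Step 2: thread A executes A1 (y = x + 1). Shared: x=1 y=2. PCs: A@1 B@1

Answer: x=1 y=2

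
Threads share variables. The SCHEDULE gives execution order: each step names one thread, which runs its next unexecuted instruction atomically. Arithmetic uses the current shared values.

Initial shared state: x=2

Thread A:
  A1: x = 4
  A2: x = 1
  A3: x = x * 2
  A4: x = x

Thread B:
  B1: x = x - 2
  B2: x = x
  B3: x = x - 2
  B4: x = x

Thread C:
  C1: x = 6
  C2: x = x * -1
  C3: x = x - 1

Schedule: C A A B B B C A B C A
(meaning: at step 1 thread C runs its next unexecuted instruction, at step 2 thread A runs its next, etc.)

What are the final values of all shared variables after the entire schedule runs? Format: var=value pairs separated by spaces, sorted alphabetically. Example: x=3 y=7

Answer: x=5

Derivation:
Step 1: thread C executes C1 (x = 6). Shared: x=6. PCs: A@0 B@0 C@1
Step 2: thread A executes A1 (x = 4). Shared: x=4. PCs: A@1 B@0 C@1
Step 3: thread A executes A2 (x = 1). Shared: x=1. PCs: A@2 B@0 C@1
Step 4: thread B executes B1 (x = x - 2). Shared: x=-1. PCs: A@2 B@1 C@1
Step 5: thread B executes B2 (x = x). Shared: x=-1. PCs: A@2 B@2 C@1
Step 6: thread B executes B3 (x = x - 2). Shared: x=-3. PCs: A@2 B@3 C@1
Step 7: thread C executes C2 (x = x * -1). Shared: x=3. PCs: A@2 B@3 C@2
Step 8: thread A executes A3 (x = x * 2). Shared: x=6. PCs: A@3 B@3 C@2
Step 9: thread B executes B4 (x = x). Shared: x=6. PCs: A@3 B@4 C@2
Step 10: thread C executes C3 (x = x - 1). Shared: x=5. PCs: A@3 B@4 C@3
Step 11: thread A executes A4 (x = x). Shared: x=5. PCs: A@4 B@4 C@3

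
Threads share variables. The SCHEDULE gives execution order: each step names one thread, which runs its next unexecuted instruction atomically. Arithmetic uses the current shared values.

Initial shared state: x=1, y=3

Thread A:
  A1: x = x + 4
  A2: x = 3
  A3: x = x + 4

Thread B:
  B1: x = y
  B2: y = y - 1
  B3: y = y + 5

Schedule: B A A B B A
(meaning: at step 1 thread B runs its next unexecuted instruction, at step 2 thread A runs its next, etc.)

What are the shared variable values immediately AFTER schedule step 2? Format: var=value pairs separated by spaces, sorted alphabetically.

Step 1: thread B executes B1 (x = y). Shared: x=3 y=3. PCs: A@0 B@1
Step 2: thread A executes A1 (x = x + 4). Shared: x=7 y=3. PCs: A@1 B@1

Answer: x=7 y=3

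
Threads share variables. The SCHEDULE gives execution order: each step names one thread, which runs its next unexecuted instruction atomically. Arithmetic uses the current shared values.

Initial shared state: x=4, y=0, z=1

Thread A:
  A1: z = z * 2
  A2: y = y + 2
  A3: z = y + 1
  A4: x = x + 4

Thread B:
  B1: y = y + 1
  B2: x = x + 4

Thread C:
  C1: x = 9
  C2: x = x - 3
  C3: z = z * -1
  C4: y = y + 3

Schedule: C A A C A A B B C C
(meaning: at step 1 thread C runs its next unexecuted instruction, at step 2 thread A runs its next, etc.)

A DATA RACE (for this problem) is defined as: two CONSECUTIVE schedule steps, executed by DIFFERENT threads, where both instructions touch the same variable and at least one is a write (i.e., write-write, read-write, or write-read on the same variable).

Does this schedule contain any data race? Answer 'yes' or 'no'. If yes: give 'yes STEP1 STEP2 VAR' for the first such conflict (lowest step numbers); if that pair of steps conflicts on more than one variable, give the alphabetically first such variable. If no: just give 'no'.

Steps 1,2: C(r=-,w=x) vs A(r=z,w=z). No conflict.
Steps 2,3: same thread (A). No race.
Steps 3,4: A(r=y,w=y) vs C(r=x,w=x). No conflict.
Steps 4,5: C(r=x,w=x) vs A(r=y,w=z). No conflict.
Steps 5,6: same thread (A). No race.
Steps 6,7: A(r=x,w=x) vs B(r=y,w=y). No conflict.
Steps 7,8: same thread (B). No race.
Steps 8,9: B(r=x,w=x) vs C(r=z,w=z). No conflict.
Steps 9,10: same thread (C). No race.

Answer: no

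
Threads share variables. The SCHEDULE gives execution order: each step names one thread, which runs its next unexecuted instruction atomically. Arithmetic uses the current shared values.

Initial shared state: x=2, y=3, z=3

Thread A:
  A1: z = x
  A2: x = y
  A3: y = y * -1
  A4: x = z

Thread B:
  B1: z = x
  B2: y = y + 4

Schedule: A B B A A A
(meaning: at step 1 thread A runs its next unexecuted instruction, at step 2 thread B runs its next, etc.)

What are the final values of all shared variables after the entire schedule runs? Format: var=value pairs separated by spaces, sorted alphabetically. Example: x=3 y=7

Answer: x=2 y=-7 z=2

Derivation:
Step 1: thread A executes A1 (z = x). Shared: x=2 y=3 z=2. PCs: A@1 B@0
Step 2: thread B executes B1 (z = x). Shared: x=2 y=3 z=2. PCs: A@1 B@1
Step 3: thread B executes B2 (y = y + 4). Shared: x=2 y=7 z=2. PCs: A@1 B@2
Step 4: thread A executes A2 (x = y). Shared: x=7 y=7 z=2. PCs: A@2 B@2
Step 5: thread A executes A3 (y = y * -1). Shared: x=7 y=-7 z=2. PCs: A@3 B@2
Step 6: thread A executes A4 (x = z). Shared: x=2 y=-7 z=2. PCs: A@4 B@2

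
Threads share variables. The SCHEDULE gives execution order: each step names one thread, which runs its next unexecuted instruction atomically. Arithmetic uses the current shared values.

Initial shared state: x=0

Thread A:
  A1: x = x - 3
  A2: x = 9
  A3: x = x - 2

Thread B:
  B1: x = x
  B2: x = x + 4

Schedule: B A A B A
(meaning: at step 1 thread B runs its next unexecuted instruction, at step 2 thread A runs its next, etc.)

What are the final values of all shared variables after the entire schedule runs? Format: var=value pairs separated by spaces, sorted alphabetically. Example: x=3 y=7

Answer: x=11

Derivation:
Step 1: thread B executes B1 (x = x). Shared: x=0. PCs: A@0 B@1
Step 2: thread A executes A1 (x = x - 3). Shared: x=-3. PCs: A@1 B@1
Step 3: thread A executes A2 (x = 9). Shared: x=9. PCs: A@2 B@1
Step 4: thread B executes B2 (x = x + 4). Shared: x=13. PCs: A@2 B@2
Step 5: thread A executes A3 (x = x - 2). Shared: x=11. PCs: A@3 B@2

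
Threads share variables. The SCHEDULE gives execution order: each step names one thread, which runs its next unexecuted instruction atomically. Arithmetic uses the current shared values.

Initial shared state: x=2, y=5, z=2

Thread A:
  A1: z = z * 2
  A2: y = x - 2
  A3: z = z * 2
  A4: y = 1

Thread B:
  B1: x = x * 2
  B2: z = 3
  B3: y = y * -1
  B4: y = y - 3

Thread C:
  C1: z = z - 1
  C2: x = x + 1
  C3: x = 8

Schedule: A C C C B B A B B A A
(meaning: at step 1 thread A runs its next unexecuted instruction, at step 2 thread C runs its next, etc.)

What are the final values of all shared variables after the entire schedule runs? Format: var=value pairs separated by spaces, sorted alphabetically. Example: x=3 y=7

Step 1: thread A executes A1 (z = z * 2). Shared: x=2 y=5 z=4. PCs: A@1 B@0 C@0
Step 2: thread C executes C1 (z = z - 1). Shared: x=2 y=5 z=3. PCs: A@1 B@0 C@1
Step 3: thread C executes C2 (x = x + 1). Shared: x=3 y=5 z=3. PCs: A@1 B@0 C@2
Step 4: thread C executes C3 (x = 8). Shared: x=8 y=5 z=3. PCs: A@1 B@0 C@3
Step 5: thread B executes B1 (x = x * 2). Shared: x=16 y=5 z=3. PCs: A@1 B@1 C@3
Step 6: thread B executes B2 (z = 3). Shared: x=16 y=5 z=3. PCs: A@1 B@2 C@3
Step 7: thread A executes A2 (y = x - 2). Shared: x=16 y=14 z=3. PCs: A@2 B@2 C@3
Step 8: thread B executes B3 (y = y * -1). Shared: x=16 y=-14 z=3. PCs: A@2 B@3 C@3
Step 9: thread B executes B4 (y = y - 3). Shared: x=16 y=-17 z=3. PCs: A@2 B@4 C@3
Step 10: thread A executes A3 (z = z * 2). Shared: x=16 y=-17 z=6. PCs: A@3 B@4 C@3
Step 11: thread A executes A4 (y = 1). Shared: x=16 y=1 z=6. PCs: A@4 B@4 C@3

Answer: x=16 y=1 z=6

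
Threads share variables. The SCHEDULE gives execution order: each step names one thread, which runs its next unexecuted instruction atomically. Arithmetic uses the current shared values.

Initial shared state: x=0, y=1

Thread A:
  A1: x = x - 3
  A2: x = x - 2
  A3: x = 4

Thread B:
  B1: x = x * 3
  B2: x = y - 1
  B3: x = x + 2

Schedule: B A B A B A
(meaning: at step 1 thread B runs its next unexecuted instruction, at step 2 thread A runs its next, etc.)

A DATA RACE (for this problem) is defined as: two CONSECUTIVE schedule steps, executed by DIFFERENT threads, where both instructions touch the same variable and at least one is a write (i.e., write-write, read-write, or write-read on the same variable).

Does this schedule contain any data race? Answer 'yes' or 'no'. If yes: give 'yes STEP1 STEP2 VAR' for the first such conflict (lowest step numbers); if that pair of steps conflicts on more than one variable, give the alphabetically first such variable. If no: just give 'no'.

Answer: yes 1 2 x

Derivation:
Steps 1,2: B(x = x * 3) vs A(x = x - 3). RACE on x (W-W).
Steps 2,3: A(x = x - 3) vs B(x = y - 1). RACE on x (W-W).
Steps 3,4: B(x = y - 1) vs A(x = x - 2). RACE on x (W-W).
Steps 4,5: A(x = x - 2) vs B(x = x + 2). RACE on x (W-W).
Steps 5,6: B(x = x + 2) vs A(x = 4). RACE on x (W-W).
First conflict at steps 1,2.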